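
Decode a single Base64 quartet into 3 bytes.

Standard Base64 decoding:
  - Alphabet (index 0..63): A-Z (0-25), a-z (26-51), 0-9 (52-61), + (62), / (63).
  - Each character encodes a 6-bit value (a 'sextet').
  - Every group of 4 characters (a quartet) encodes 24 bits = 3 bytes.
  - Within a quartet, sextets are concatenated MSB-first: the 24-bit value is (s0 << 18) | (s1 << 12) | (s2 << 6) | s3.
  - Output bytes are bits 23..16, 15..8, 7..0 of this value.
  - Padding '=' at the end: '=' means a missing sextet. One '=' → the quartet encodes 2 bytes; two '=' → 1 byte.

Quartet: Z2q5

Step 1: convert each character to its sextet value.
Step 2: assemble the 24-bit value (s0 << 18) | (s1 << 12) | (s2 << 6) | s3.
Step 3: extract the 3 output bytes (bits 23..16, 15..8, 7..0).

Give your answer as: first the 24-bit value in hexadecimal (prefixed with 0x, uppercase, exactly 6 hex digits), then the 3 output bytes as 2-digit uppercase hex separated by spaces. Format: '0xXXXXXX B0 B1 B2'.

Answer: 0x676AB9 67 6A B9

Derivation:
Sextets: Z=25, 2=54, q=42, 5=57
24-bit: (25<<18) | (54<<12) | (42<<6) | 57
      = 0x640000 | 0x036000 | 0x000A80 | 0x000039
      = 0x676AB9
Bytes: (v>>16)&0xFF=67, (v>>8)&0xFF=6A, v&0xFF=B9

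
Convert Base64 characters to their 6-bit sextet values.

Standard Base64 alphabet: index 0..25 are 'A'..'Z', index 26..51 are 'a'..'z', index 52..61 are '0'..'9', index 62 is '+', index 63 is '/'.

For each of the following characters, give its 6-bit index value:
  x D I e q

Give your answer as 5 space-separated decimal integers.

Answer: 49 3 8 30 42

Derivation:
'x': a..z range, 26 + ord('x') − ord('a') = 49
'D': A..Z range, ord('D') − ord('A') = 3
'I': A..Z range, ord('I') − ord('A') = 8
'e': a..z range, 26 + ord('e') − ord('a') = 30
'q': a..z range, 26 + ord('q') − ord('a') = 42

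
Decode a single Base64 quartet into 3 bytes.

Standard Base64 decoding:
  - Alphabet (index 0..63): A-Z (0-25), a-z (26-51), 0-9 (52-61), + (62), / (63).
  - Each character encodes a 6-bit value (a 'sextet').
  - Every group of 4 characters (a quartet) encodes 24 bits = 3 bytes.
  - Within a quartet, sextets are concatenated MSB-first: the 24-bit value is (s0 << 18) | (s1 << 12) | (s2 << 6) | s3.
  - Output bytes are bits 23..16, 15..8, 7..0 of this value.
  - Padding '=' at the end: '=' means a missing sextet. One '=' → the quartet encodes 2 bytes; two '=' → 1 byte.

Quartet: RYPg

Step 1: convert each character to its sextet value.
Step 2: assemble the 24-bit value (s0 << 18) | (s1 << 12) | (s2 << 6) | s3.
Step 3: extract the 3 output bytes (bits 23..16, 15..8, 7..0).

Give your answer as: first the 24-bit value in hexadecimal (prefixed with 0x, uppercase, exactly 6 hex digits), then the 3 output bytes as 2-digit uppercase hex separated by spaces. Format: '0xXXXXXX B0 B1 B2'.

Sextets: R=17, Y=24, P=15, g=32
24-bit: (17<<18) | (24<<12) | (15<<6) | 32
      = 0x440000 | 0x018000 | 0x0003C0 | 0x000020
      = 0x4583E0
Bytes: (v>>16)&0xFF=45, (v>>8)&0xFF=83, v&0xFF=E0

Answer: 0x4583E0 45 83 E0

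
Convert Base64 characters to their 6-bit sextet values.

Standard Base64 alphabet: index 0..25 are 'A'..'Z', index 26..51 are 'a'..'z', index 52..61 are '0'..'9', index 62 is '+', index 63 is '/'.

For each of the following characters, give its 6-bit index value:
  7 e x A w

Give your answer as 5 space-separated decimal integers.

'7': 0..9 range, 52 + ord('7') − ord('0') = 59
'e': a..z range, 26 + ord('e') − ord('a') = 30
'x': a..z range, 26 + ord('x') − ord('a') = 49
'A': A..Z range, ord('A') − ord('A') = 0
'w': a..z range, 26 + ord('w') − ord('a') = 48

Answer: 59 30 49 0 48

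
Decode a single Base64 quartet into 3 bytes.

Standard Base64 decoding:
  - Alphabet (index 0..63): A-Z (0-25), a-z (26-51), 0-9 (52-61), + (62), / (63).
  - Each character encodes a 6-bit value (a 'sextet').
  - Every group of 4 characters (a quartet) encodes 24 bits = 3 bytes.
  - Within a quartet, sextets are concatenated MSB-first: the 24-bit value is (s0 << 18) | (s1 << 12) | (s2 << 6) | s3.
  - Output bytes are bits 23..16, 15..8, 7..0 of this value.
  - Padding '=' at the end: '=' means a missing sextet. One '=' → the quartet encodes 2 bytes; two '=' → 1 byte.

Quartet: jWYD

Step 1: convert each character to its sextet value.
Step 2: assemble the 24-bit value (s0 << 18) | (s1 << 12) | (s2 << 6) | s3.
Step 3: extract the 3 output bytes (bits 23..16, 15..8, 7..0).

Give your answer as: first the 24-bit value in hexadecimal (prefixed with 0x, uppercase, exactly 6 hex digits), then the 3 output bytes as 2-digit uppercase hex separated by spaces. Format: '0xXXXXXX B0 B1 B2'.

Sextets: j=35, W=22, Y=24, D=3
24-bit: (35<<18) | (22<<12) | (24<<6) | 3
      = 0x8C0000 | 0x016000 | 0x000600 | 0x000003
      = 0x8D6603
Bytes: (v>>16)&0xFF=8D, (v>>8)&0xFF=66, v&0xFF=03

Answer: 0x8D6603 8D 66 03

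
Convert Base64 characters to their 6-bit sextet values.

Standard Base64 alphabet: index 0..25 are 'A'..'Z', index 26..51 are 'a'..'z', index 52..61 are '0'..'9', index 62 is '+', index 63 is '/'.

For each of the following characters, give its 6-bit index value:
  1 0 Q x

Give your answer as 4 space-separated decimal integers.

Answer: 53 52 16 49

Derivation:
'1': 0..9 range, 52 + ord('1') − ord('0') = 53
'0': 0..9 range, 52 + ord('0') − ord('0') = 52
'Q': A..Z range, ord('Q') − ord('A') = 16
'x': a..z range, 26 + ord('x') − ord('a') = 49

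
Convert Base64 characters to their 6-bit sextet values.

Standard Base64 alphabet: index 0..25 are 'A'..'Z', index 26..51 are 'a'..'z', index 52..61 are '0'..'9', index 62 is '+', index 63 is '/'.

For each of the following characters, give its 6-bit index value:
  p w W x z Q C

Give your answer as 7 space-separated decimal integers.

'p': a..z range, 26 + ord('p') − ord('a') = 41
'w': a..z range, 26 + ord('w') − ord('a') = 48
'W': A..Z range, ord('W') − ord('A') = 22
'x': a..z range, 26 + ord('x') − ord('a') = 49
'z': a..z range, 26 + ord('z') − ord('a') = 51
'Q': A..Z range, ord('Q') − ord('A') = 16
'C': A..Z range, ord('C') − ord('A') = 2

Answer: 41 48 22 49 51 16 2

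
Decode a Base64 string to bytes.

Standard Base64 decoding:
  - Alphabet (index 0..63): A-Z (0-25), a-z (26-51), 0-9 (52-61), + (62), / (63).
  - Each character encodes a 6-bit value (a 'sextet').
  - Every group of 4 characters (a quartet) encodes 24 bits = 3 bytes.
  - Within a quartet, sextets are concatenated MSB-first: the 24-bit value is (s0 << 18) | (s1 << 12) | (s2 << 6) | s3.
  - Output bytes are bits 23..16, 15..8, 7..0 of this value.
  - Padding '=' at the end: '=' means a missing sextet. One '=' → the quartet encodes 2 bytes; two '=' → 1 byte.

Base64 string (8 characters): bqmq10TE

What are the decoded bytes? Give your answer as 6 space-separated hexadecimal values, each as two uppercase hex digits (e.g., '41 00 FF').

After char 0 ('b'=27): chars_in_quartet=1 acc=0x1B bytes_emitted=0
After char 1 ('q'=42): chars_in_quartet=2 acc=0x6EA bytes_emitted=0
After char 2 ('m'=38): chars_in_quartet=3 acc=0x1BAA6 bytes_emitted=0
After char 3 ('q'=42): chars_in_quartet=4 acc=0x6EA9AA -> emit 6E A9 AA, reset; bytes_emitted=3
After char 4 ('1'=53): chars_in_quartet=1 acc=0x35 bytes_emitted=3
After char 5 ('0'=52): chars_in_quartet=2 acc=0xD74 bytes_emitted=3
After char 6 ('T'=19): chars_in_quartet=3 acc=0x35D13 bytes_emitted=3
After char 7 ('E'=4): chars_in_quartet=4 acc=0xD744C4 -> emit D7 44 C4, reset; bytes_emitted=6

Answer: 6E A9 AA D7 44 C4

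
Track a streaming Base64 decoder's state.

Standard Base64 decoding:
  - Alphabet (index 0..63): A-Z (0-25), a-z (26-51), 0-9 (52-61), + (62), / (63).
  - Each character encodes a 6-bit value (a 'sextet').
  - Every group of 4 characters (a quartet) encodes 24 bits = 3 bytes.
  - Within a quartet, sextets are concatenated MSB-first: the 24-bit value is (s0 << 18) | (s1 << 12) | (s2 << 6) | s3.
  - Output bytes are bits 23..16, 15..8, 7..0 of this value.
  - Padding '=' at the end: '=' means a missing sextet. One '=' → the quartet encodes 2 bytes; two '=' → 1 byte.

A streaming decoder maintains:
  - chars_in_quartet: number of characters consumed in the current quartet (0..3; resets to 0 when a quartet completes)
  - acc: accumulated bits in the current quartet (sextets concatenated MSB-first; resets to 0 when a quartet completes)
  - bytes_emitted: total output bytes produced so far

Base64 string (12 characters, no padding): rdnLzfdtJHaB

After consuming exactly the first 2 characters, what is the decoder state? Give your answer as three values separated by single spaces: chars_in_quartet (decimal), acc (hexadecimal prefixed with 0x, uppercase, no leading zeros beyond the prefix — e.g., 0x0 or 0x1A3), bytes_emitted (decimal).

Answer: 2 0xADD 0

Derivation:
After char 0 ('r'=43): chars_in_quartet=1 acc=0x2B bytes_emitted=0
After char 1 ('d'=29): chars_in_quartet=2 acc=0xADD bytes_emitted=0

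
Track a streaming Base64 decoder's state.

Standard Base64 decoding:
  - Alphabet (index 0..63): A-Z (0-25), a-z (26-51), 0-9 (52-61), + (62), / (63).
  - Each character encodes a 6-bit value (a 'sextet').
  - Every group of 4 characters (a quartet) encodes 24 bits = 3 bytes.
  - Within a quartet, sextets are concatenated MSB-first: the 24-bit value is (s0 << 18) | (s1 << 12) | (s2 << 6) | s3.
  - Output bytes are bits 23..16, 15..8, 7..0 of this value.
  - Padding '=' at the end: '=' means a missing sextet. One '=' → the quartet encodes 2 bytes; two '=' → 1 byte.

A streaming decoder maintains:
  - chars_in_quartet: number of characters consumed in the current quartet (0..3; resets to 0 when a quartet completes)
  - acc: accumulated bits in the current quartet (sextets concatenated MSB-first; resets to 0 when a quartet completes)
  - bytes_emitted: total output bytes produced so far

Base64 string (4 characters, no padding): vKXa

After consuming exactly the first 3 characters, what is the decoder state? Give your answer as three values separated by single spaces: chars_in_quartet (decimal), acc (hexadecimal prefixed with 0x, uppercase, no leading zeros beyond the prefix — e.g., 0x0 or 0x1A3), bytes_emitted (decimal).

Answer: 3 0x2F297 0

Derivation:
After char 0 ('v'=47): chars_in_quartet=1 acc=0x2F bytes_emitted=0
After char 1 ('K'=10): chars_in_quartet=2 acc=0xBCA bytes_emitted=0
After char 2 ('X'=23): chars_in_quartet=3 acc=0x2F297 bytes_emitted=0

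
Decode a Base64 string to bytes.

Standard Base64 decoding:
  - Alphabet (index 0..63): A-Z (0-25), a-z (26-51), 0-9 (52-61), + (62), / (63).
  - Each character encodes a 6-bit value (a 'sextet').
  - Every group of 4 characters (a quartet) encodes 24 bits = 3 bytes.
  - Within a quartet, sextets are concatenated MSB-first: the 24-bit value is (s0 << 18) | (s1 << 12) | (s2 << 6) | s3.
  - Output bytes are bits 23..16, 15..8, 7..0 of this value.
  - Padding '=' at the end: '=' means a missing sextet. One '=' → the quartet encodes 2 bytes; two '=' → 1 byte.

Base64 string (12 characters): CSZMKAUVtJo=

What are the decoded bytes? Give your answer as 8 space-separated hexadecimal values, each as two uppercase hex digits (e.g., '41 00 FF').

Answer: 09 26 4C 28 05 15 B4 9A

Derivation:
After char 0 ('C'=2): chars_in_quartet=1 acc=0x2 bytes_emitted=0
After char 1 ('S'=18): chars_in_quartet=2 acc=0x92 bytes_emitted=0
After char 2 ('Z'=25): chars_in_quartet=3 acc=0x2499 bytes_emitted=0
After char 3 ('M'=12): chars_in_quartet=4 acc=0x9264C -> emit 09 26 4C, reset; bytes_emitted=3
After char 4 ('K'=10): chars_in_quartet=1 acc=0xA bytes_emitted=3
After char 5 ('A'=0): chars_in_quartet=2 acc=0x280 bytes_emitted=3
After char 6 ('U'=20): chars_in_quartet=3 acc=0xA014 bytes_emitted=3
After char 7 ('V'=21): chars_in_quartet=4 acc=0x280515 -> emit 28 05 15, reset; bytes_emitted=6
After char 8 ('t'=45): chars_in_quartet=1 acc=0x2D bytes_emitted=6
After char 9 ('J'=9): chars_in_quartet=2 acc=0xB49 bytes_emitted=6
After char 10 ('o'=40): chars_in_quartet=3 acc=0x2D268 bytes_emitted=6
Padding '=': partial quartet acc=0x2D268 -> emit B4 9A; bytes_emitted=8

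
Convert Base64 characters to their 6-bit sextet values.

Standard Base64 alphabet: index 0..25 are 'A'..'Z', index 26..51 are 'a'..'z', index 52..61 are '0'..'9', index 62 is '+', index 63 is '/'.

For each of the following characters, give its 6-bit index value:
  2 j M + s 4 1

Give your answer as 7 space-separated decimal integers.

'2': 0..9 range, 52 + ord('2') − ord('0') = 54
'j': a..z range, 26 + ord('j') − ord('a') = 35
'M': A..Z range, ord('M') − ord('A') = 12
'+': index 62
's': a..z range, 26 + ord('s') − ord('a') = 44
'4': 0..9 range, 52 + ord('4') − ord('0') = 56
'1': 0..9 range, 52 + ord('1') − ord('0') = 53

Answer: 54 35 12 62 44 56 53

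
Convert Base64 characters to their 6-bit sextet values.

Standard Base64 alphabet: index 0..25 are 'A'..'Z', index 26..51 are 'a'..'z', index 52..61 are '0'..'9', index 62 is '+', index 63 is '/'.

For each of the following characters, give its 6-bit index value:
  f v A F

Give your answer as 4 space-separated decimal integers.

'f': a..z range, 26 + ord('f') − ord('a') = 31
'v': a..z range, 26 + ord('v') − ord('a') = 47
'A': A..Z range, ord('A') − ord('A') = 0
'F': A..Z range, ord('F') − ord('A') = 5

Answer: 31 47 0 5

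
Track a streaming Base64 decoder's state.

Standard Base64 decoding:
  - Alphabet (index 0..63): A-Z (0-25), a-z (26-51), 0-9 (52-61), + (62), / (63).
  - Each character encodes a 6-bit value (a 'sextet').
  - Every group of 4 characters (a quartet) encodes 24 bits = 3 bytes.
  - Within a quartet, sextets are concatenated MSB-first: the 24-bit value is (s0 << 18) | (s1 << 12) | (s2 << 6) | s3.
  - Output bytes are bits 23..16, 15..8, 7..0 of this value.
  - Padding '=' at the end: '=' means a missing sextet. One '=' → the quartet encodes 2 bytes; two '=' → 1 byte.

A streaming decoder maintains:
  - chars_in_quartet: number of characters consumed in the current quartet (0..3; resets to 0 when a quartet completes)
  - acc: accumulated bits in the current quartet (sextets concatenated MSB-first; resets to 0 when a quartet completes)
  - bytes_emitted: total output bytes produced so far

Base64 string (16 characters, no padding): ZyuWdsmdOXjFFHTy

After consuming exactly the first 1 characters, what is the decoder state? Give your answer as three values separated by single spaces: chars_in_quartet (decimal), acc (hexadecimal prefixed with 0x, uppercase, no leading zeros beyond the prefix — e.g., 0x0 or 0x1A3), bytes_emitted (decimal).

Answer: 1 0x19 0

Derivation:
After char 0 ('Z'=25): chars_in_quartet=1 acc=0x19 bytes_emitted=0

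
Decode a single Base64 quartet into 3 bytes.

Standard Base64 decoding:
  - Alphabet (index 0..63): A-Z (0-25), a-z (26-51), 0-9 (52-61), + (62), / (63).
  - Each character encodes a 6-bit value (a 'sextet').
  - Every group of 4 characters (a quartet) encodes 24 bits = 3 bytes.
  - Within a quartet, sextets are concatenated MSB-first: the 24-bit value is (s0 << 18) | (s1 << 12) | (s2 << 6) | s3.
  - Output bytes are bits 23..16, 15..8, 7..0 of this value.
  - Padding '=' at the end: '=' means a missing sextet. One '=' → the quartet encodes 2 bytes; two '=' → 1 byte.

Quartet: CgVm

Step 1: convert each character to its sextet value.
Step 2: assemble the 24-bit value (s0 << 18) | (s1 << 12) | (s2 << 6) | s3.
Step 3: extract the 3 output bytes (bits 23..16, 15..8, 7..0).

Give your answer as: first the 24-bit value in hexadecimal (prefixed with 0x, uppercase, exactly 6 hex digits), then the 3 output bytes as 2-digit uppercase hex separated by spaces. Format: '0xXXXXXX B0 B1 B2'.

Answer: 0x0A0566 0A 05 66

Derivation:
Sextets: C=2, g=32, V=21, m=38
24-bit: (2<<18) | (32<<12) | (21<<6) | 38
      = 0x080000 | 0x020000 | 0x000540 | 0x000026
      = 0x0A0566
Bytes: (v>>16)&0xFF=0A, (v>>8)&0xFF=05, v&0xFF=66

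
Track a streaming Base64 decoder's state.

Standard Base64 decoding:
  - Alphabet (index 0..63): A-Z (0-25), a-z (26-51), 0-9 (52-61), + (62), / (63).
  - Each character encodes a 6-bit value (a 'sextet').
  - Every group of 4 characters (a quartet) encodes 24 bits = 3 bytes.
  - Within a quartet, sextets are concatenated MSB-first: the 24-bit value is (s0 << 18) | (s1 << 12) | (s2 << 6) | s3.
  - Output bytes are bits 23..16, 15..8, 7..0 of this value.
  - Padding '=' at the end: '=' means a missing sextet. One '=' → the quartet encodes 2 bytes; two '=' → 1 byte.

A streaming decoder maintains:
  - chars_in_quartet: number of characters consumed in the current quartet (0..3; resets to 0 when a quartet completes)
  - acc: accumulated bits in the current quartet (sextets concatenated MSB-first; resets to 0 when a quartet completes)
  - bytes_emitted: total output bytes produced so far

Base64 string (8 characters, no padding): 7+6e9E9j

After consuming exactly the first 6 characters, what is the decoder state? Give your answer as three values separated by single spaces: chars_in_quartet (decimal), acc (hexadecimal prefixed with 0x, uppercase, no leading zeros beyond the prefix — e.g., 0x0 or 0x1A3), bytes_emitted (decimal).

After char 0 ('7'=59): chars_in_quartet=1 acc=0x3B bytes_emitted=0
After char 1 ('+'=62): chars_in_quartet=2 acc=0xEFE bytes_emitted=0
After char 2 ('6'=58): chars_in_quartet=3 acc=0x3BFBA bytes_emitted=0
After char 3 ('e'=30): chars_in_quartet=4 acc=0xEFEE9E -> emit EF EE 9E, reset; bytes_emitted=3
After char 4 ('9'=61): chars_in_quartet=1 acc=0x3D bytes_emitted=3
After char 5 ('E'=4): chars_in_quartet=2 acc=0xF44 bytes_emitted=3

Answer: 2 0xF44 3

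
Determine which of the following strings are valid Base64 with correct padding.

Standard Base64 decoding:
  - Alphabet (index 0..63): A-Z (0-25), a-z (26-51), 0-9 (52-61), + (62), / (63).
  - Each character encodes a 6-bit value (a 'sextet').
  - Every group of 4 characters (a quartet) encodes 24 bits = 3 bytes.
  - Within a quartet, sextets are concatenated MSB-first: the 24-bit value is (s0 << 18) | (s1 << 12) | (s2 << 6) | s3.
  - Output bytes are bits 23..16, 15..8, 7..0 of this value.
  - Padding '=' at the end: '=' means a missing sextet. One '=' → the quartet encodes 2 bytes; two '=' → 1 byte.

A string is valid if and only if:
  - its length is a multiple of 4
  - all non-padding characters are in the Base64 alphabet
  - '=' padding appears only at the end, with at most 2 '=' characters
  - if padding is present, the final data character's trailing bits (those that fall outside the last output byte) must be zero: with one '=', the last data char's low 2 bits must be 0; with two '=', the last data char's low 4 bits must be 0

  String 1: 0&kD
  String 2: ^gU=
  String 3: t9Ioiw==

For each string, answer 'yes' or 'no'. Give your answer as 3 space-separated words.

Answer: no no yes

Derivation:
String 1: '0&kD' → invalid (bad char(s): ['&'])
String 2: '^gU=' → invalid (bad char(s): ['^'])
String 3: 't9Ioiw==' → valid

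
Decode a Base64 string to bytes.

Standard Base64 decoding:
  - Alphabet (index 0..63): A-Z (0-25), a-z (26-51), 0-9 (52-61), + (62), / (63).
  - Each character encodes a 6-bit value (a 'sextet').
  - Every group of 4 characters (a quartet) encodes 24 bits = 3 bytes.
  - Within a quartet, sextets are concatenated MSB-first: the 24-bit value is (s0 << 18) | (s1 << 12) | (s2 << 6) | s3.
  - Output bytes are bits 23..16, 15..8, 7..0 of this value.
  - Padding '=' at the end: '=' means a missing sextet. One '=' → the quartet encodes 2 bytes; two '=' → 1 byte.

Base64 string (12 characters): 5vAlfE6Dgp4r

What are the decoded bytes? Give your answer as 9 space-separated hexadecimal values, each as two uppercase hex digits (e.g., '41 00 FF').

Answer: E6 F0 25 7C 4E 83 82 9E 2B

Derivation:
After char 0 ('5'=57): chars_in_quartet=1 acc=0x39 bytes_emitted=0
After char 1 ('v'=47): chars_in_quartet=2 acc=0xE6F bytes_emitted=0
After char 2 ('A'=0): chars_in_quartet=3 acc=0x39BC0 bytes_emitted=0
After char 3 ('l'=37): chars_in_quartet=4 acc=0xE6F025 -> emit E6 F0 25, reset; bytes_emitted=3
After char 4 ('f'=31): chars_in_quartet=1 acc=0x1F bytes_emitted=3
After char 5 ('E'=4): chars_in_quartet=2 acc=0x7C4 bytes_emitted=3
After char 6 ('6'=58): chars_in_quartet=3 acc=0x1F13A bytes_emitted=3
After char 7 ('D'=3): chars_in_quartet=4 acc=0x7C4E83 -> emit 7C 4E 83, reset; bytes_emitted=6
After char 8 ('g'=32): chars_in_quartet=1 acc=0x20 bytes_emitted=6
After char 9 ('p'=41): chars_in_quartet=2 acc=0x829 bytes_emitted=6
After char 10 ('4'=56): chars_in_quartet=3 acc=0x20A78 bytes_emitted=6
After char 11 ('r'=43): chars_in_quartet=4 acc=0x829E2B -> emit 82 9E 2B, reset; bytes_emitted=9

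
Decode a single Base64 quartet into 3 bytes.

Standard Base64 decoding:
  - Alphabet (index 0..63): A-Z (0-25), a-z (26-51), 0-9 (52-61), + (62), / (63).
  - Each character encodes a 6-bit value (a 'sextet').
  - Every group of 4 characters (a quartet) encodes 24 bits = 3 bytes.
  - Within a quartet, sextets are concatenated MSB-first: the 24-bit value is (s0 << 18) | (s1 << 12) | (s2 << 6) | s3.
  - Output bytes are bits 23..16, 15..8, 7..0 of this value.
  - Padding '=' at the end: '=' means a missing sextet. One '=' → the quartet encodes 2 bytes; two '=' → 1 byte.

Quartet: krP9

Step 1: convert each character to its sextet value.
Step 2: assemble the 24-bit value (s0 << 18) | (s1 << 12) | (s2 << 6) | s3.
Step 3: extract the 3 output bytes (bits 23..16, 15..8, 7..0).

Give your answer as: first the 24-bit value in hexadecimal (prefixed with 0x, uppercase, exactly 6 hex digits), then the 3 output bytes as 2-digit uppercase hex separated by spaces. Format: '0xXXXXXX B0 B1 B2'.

Answer: 0x92B3FD 92 B3 FD

Derivation:
Sextets: k=36, r=43, P=15, 9=61
24-bit: (36<<18) | (43<<12) | (15<<6) | 61
      = 0x900000 | 0x02B000 | 0x0003C0 | 0x00003D
      = 0x92B3FD
Bytes: (v>>16)&0xFF=92, (v>>8)&0xFF=B3, v&0xFF=FD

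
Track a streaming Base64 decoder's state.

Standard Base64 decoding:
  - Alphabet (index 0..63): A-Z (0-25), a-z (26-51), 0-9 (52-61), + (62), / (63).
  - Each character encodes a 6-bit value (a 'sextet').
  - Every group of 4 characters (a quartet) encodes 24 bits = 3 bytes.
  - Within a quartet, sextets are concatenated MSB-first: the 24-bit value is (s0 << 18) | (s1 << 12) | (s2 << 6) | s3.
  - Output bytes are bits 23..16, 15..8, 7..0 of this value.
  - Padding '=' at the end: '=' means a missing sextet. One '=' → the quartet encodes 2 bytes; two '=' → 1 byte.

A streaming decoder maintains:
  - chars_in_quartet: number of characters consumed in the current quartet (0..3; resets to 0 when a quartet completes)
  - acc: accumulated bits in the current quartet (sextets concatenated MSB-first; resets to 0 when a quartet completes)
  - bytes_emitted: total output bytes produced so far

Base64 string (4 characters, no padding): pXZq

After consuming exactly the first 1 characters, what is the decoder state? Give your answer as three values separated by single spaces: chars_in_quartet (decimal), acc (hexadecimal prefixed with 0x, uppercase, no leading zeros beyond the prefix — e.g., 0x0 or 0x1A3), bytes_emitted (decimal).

After char 0 ('p'=41): chars_in_quartet=1 acc=0x29 bytes_emitted=0

Answer: 1 0x29 0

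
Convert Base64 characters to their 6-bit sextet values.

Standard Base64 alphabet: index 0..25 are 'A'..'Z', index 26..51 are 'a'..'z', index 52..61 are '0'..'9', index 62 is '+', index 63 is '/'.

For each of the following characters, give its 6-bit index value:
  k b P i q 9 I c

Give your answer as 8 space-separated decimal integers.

Answer: 36 27 15 34 42 61 8 28

Derivation:
'k': a..z range, 26 + ord('k') − ord('a') = 36
'b': a..z range, 26 + ord('b') − ord('a') = 27
'P': A..Z range, ord('P') − ord('A') = 15
'i': a..z range, 26 + ord('i') − ord('a') = 34
'q': a..z range, 26 + ord('q') − ord('a') = 42
'9': 0..9 range, 52 + ord('9') − ord('0') = 61
'I': A..Z range, ord('I') − ord('A') = 8
'c': a..z range, 26 + ord('c') − ord('a') = 28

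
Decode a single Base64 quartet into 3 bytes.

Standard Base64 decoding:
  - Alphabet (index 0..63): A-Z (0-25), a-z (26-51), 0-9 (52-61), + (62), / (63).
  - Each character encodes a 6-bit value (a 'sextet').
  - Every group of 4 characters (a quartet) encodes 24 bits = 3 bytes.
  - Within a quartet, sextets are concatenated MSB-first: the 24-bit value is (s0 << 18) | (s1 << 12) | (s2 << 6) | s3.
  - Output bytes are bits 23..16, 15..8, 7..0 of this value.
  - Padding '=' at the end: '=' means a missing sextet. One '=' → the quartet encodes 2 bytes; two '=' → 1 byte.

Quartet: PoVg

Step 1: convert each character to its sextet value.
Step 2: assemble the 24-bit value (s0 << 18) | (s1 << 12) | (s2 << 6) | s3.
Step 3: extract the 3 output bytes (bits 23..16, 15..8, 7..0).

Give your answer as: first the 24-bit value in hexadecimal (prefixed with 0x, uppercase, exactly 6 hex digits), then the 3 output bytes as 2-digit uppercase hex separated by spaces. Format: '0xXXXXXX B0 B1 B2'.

Sextets: P=15, o=40, V=21, g=32
24-bit: (15<<18) | (40<<12) | (21<<6) | 32
      = 0x3C0000 | 0x028000 | 0x000540 | 0x000020
      = 0x3E8560
Bytes: (v>>16)&0xFF=3E, (v>>8)&0xFF=85, v&0xFF=60

Answer: 0x3E8560 3E 85 60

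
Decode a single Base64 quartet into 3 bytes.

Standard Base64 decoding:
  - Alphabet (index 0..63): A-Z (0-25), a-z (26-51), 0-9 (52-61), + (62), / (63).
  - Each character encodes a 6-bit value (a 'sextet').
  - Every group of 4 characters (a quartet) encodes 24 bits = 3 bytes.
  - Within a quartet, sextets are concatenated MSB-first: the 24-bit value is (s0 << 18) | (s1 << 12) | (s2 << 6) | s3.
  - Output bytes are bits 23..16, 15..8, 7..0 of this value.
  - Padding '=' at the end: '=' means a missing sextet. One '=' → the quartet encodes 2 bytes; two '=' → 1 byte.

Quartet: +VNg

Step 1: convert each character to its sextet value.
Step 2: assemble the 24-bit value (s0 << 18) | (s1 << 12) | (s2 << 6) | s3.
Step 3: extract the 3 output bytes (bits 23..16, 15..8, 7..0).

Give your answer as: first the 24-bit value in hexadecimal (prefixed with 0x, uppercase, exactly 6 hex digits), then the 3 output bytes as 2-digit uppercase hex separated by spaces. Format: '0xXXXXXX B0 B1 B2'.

Answer: 0xF95360 F9 53 60

Derivation:
Sextets: +=62, V=21, N=13, g=32
24-bit: (62<<18) | (21<<12) | (13<<6) | 32
      = 0xF80000 | 0x015000 | 0x000340 | 0x000020
      = 0xF95360
Bytes: (v>>16)&0xFF=F9, (v>>8)&0xFF=53, v&0xFF=60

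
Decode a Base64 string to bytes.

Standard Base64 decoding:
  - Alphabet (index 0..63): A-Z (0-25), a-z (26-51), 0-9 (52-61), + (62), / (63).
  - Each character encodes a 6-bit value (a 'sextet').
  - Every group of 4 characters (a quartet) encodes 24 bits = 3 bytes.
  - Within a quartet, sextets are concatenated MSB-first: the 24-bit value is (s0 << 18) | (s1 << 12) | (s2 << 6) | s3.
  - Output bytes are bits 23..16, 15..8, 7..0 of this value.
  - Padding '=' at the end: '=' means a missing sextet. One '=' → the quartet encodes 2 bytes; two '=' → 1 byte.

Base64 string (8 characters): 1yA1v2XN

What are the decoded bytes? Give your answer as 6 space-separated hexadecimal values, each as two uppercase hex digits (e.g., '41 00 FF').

After char 0 ('1'=53): chars_in_quartet=1 acc=0x35 bytes_emitted=0
After char 1 ('y'=50): chars_in_quartet=2 acc=0xD72 bytes_emitted=0
After char 2 ('A'=0): chars_in_quartet=3 acc=0x35C80 bytes_emitted=0
After char 3 ('1'=53): chars_in_quartet=4 acc=0xD72035 -> emit D7 20 35, reset; bytes_emitted=3
After char 4 ('v'=47): chars_in_quartet=1 acc=0x2F bytes_emitted=3
After char 5 ('2'=54): chars_in_quartet=2 acc=0xBF6 bytes_emitted=3
After char 6 ('X'=23): chars_in_quartet=3 acc=0x2FD97 bytes_emitted=3
After char 7 ('N'=13): chars_in_quartet=4 acc=0xBF65CD -> emit BF 65 CD, reset; bytes_emitted=6

Answer: D7 20 35 BF 65 CD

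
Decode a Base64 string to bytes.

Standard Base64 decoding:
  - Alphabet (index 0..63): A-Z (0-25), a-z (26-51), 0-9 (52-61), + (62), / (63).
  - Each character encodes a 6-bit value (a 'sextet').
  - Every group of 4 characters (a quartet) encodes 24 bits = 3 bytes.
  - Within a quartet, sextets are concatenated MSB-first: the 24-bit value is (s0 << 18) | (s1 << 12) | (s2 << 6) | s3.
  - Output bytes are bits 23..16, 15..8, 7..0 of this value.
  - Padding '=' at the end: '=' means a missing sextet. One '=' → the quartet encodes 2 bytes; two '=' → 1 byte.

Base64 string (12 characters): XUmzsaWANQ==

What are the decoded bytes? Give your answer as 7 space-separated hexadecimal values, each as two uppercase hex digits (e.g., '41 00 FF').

Answer: 5D 49 B3 B1 A5 80 35

Derivation:
After char 0 ('X'=23): chars_in_quartet=1 acc=0x17 bytes_emitted=0
After char 1 ('U'=20): chars_in_quartet=2 acc=0x5D4 bytes_emitted=0
After char 2 ('m'=38): chars_in_quartet=3 acc=0x17526 bytes_emitted=0
After char 3 ('z'=51): chars_in_quartet=4 acc=0x5D49B3 -> emit 5D 49 B3, reset; bytes_emitted=3
After char 4 ('s'=44): chars_in_quartet=1 acc=0x2C bytes_emitted=3
After char 5 ('a'=26): chars_in_quartet=2 acc=0xB1A bytes_emitted=3
After char 6 ('W'=22): chars_in_quartet=3 acc=0x2C696 bytes_emitted=3
After char 7 ('A'=0): chars_in_quartet=4 acc=0xB1A580 -> emit B1 A5 80, reset; bytes_emitted=6
After char 8 ('N'=13): chars_in_quartet=1 acc=0xD bytes_emitted=6
After char 9 ('Q'=16): chars_in_quartet=2 acc=0x350 bytes_emitted=6
Padding '==': partial quartet acc=0x350 -> emit 35; bytes_emitted=7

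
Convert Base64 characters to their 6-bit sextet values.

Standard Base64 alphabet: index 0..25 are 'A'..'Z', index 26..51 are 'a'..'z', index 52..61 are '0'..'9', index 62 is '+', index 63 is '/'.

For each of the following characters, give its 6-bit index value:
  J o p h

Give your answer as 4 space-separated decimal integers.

'J': A..Z range, ord('J') − ord('A') = 9
'o': a..z range, 26 + ord('o') − ord('a') = 40
'p': a..z range, 26 + ord('p') − ord('a') = 41
'h': a..z range, 26 + ord('h') − ord('a') = 33

Answer: 9 40 41 33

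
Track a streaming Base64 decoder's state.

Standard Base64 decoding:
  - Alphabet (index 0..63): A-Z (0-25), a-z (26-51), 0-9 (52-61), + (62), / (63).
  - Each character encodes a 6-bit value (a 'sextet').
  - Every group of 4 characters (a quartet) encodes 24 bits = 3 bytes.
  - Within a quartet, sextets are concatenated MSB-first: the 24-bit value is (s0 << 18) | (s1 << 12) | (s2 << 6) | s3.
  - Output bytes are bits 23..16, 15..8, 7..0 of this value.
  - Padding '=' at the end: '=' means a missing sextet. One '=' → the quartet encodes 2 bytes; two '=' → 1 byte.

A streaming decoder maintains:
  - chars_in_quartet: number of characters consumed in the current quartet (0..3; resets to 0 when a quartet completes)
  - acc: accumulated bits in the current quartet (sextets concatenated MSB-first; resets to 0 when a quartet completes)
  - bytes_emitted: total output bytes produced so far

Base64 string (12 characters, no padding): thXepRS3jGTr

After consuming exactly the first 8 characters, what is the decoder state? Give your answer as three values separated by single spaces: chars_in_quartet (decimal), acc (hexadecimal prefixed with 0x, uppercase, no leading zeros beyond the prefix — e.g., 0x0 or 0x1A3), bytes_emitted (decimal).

Answer: 0 0x0 6

Derivation:
After char 0 ('t'=45): chars_in_quartet=1 acc=0x2D bytes_emitted=0
After char 1 ('h'=33): chars_in_quartet=2 acc=0xB61 bytes_emitted=0
After char 2 ('X'=23): chars_in_quartet=3 acc=0x2D857 bytes_emitted=0
After char 3 ('e'=30): chars_in_quartet=4 acc=0xB615DE -> emit B6 15 DE, reset; bytes_emitted=3
After char 4 ('p'=41): chars_in_quartet=1 acc=0x29 bytes_emitted=3
After char 5 ('R'=17): chars_in_quartet=2 acc=0xA51 bytes_emitted=3
After char 6 ('S'=18): chars_in_quartet=3 acc=0x29452 bytes_emitted=3
After char 7 ('3'=55): chars_in_quartet=4 acc=0xA514B7 -> emit A5 14 B7, reset; bytes_emitted=6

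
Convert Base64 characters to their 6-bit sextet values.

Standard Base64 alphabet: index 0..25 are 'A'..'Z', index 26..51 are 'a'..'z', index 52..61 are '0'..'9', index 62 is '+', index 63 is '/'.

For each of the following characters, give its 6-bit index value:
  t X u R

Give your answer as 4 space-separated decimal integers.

't': a..z range, 26 + ord('t') − ord('a') = 45
'X': A..Z range, ord('X') − ord('A') = 23
'u': a..z range, 26 + ord('u') − ord('a') = 46
'R': A..Z range, ord('R') − ord('A') = 17

Answer: 45 23 46 17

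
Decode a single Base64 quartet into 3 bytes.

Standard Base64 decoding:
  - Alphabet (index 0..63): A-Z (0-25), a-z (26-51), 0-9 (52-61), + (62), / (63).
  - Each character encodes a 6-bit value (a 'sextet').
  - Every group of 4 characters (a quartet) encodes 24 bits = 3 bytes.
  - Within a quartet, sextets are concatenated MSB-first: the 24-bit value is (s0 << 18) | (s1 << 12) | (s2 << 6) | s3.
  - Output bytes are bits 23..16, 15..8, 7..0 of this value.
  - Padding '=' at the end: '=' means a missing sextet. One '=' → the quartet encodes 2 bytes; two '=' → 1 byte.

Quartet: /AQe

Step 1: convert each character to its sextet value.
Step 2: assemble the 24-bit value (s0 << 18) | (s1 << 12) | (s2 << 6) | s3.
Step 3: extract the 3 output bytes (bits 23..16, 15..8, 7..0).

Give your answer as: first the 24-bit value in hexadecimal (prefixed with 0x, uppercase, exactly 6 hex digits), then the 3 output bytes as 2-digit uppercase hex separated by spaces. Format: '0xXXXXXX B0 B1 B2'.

Sextets: /=63, A=0, Q=16, e=30
24-bit: (63<<18) | (0<<12) | (16<<6) | 30
      = 0xFC0000 | 0x000000 | 0x000400 | 0x00001E
      = 0xFC041E
Bytes: (v>>16)&0xFF=FC, (v>>8)&0xFF=04, v&0xFF=1E

Answer: 0xFC041E FC 04 1E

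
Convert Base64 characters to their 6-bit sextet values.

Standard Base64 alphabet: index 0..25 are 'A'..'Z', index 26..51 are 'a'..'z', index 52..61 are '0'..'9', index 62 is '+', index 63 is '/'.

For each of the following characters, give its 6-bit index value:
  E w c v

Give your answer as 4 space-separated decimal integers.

Answer: 4 48 28 47

Derivation:
'E': A..Z range, ord('E') − ord('A') = 4
'w': a..z range, 26 + ord('w') − ord('a') = 48
'c': a..z range, 26 + ord('c') − ord('a') = 28
'v': a..z range, 26 + ord('v') − ord('a') = 47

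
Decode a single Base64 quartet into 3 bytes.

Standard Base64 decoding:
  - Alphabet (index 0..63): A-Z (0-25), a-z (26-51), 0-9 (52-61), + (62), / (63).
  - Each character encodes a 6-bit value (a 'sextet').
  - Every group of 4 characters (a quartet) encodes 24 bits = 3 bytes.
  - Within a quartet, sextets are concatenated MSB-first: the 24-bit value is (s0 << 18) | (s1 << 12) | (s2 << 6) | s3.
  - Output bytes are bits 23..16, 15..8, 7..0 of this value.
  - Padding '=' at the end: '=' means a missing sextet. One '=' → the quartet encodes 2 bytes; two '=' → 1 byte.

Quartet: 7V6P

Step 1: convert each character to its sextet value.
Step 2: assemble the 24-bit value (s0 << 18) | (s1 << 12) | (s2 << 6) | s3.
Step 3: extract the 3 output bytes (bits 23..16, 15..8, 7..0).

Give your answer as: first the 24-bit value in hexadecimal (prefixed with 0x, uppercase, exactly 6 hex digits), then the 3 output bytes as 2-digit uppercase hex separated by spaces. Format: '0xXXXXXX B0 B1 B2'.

Answer: 0xED5E8F ED 5E 8F

Derivation:
Sextets: 7=59, V=21, 6=58, P=15
24-bit: (59<<18) | (21<<12) | (58<<6) | 15
      = 0xEC0000 | 0x015000 | 0x000E80 | 0x00000F
      = 0xED5E8F
Bytes: (v>>16)&0xFF=ED, (v>>8)&0xFF=5E, v&0xFF=8F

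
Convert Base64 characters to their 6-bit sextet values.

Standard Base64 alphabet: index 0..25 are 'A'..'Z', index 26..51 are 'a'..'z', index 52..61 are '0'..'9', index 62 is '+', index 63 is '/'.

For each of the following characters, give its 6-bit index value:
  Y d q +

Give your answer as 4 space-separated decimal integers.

'Y': A..Z range, ord('Y') − ord('A') = 24
'd': a..z range, 26 + ord('d') − ord('a') = 29
'q': a..z range, 26 + ord('q') − ord('a') = 42
'+': index 62

Answer: 24 29 42 62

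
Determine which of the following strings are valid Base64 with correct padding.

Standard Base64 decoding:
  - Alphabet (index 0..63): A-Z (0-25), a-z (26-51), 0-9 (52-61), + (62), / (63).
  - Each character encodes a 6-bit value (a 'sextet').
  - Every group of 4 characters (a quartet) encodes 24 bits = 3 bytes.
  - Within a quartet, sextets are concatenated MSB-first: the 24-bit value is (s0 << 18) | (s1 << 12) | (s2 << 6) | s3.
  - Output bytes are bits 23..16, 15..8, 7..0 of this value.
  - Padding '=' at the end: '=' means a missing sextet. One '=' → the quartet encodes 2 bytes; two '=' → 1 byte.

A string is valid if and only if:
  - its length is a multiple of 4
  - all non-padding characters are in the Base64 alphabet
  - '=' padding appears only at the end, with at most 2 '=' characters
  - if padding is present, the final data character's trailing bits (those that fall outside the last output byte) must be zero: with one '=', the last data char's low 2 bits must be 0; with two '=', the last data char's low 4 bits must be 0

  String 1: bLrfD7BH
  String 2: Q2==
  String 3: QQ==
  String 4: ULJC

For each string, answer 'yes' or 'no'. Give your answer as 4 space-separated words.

String 1: 'bLrfD7BH' → valid
String 2: 'Q2==' → invalid (bad trailing bits)
String 3: 'QQ==' → valid
String 4: 'ULJC' → valid

Answer: yes no yes yes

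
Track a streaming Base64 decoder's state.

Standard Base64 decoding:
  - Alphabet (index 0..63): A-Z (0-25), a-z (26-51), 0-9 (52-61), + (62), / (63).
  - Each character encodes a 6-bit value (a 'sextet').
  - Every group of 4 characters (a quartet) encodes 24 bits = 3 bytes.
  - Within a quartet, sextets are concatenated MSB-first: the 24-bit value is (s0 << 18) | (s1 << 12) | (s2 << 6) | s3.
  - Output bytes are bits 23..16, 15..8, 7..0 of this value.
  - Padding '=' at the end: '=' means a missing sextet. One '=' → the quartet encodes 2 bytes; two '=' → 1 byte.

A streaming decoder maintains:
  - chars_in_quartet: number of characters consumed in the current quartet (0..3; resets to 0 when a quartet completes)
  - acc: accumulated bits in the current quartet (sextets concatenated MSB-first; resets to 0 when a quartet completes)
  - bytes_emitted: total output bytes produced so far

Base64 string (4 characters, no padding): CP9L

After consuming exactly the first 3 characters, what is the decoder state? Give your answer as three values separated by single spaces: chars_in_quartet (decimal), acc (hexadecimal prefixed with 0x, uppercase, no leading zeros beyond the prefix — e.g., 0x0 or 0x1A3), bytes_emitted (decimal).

Answer: 3 0x23FD 0

Derivation:
After char 0 ('C'=2): chars_in_quartet=1 acc=0x2 bytes_emitted=0
After char 1 ('P'=15): chars_in_quartet=2 acc=0x8F bytes_emitted=0
After char 2 ('9'=61): chars_in_quartet=3 acc=0x23FD bytes_emitted=0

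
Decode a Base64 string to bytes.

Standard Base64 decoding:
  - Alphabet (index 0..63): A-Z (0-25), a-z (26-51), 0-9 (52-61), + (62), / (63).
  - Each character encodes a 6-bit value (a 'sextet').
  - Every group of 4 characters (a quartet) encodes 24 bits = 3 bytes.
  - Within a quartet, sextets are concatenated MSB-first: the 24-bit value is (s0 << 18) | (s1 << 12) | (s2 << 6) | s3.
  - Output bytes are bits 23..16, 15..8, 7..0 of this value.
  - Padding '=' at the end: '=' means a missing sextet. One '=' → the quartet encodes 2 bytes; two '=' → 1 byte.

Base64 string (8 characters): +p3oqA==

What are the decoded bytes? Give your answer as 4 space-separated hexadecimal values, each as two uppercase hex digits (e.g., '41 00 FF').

After char 0 ('+'=62): chars_in_quartet=1 acc=0x3E bytes_emitted=0
After char 1 ('p'=41): chars_in_quartet=2 acc=0xFA9 bytes_emitted=0
After char 2 ('3'=55): chars_in_quartet=3 acc=0x3EA77 bytes_emitted=0
After char 3 ('o'=40): chars_in_quartet=4 acc=0xFA9DE8 -> emit FA 9D E8, reset; bytes_emitted=3
After char 4 ('q'=42): chars_in_quartet=1 acc=0x2A bytes_emitted=3
After char 5 ('A'=0): chars_in_quartet=2 acc=0xA80 bytes_emitted=3
Padding '==': partial quartet acc=0xA80 -> emit A8; bytes_emitted=4

Answer: FA 9D E8 A8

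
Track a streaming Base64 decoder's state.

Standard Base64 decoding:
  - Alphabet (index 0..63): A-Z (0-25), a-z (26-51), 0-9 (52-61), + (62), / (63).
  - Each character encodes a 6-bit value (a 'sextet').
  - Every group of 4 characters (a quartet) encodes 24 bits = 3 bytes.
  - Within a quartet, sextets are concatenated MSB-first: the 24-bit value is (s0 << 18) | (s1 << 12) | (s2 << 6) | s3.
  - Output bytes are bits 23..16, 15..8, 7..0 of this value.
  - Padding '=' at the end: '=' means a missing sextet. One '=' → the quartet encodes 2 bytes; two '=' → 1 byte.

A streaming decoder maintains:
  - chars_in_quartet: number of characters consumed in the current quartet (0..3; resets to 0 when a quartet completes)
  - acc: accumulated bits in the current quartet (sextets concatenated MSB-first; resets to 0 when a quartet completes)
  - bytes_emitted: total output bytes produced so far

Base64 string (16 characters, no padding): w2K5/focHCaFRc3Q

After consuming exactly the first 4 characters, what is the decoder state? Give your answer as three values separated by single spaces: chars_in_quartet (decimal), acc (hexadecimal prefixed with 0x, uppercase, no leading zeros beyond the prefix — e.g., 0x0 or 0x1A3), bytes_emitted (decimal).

Answer: 0 0x0 3

Derivation:
After char 0 ('w'=48): chars_in_quartet=1 acc=0x30 bytes_emitted=0
After char 1 ('2'=54): chars_in_quartet=2 acc=0xC36 bytes_emitted=0
After char 2 ('K'=10): chars_in_quartet=3 acc=0x30D8A bytes_emitted=0
After char 3 ('5'=57): chars_in_quartet=4 acc=0xC362B9 -> emit C3 62 B9, reset; bytes_emitted=3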